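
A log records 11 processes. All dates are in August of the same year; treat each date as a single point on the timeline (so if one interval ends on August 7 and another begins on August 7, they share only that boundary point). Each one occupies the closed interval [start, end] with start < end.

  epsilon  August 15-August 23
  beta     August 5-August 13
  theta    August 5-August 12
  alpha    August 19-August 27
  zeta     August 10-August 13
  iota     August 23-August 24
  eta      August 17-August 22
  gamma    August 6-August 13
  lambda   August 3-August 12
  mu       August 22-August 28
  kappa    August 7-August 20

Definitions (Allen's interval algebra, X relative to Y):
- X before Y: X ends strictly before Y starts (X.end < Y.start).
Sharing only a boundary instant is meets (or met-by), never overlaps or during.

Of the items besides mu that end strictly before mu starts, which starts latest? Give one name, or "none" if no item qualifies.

zeta

Target mu = [August 22, August 28].
alpha [August 19, August 27] → overlaps → excluded.
beta [August 5, August 13] → before → candidate.
epsilon [August 15, August 23] → overlaps → excluded.
eta [August 17, August 22] → meets → excluded.
gamma [August 6, August 13] → before → candidate.
iota [August 23, August 24] → during → excluded.
kappa [August 7, August 20] → before → candidate.
lambda [August 3, August 12] → before → candidate.
theta [August 5, August 12] → before → candidate.
zeta [August 10, August 13] → before → candidate.
Among candidates, latest start is August 10 → zeta.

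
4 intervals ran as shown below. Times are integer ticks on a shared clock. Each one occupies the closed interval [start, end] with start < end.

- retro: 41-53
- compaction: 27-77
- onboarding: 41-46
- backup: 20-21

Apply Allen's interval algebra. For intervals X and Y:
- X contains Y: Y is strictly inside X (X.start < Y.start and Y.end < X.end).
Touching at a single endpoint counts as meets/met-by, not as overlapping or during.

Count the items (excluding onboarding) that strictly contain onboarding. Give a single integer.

1

Target onboarding = [41, 46].
backup [20, 21] → before → no.
compaction [27, 77] → contains → counts.
retro [41, 53] → started-by → no.
Total: 1.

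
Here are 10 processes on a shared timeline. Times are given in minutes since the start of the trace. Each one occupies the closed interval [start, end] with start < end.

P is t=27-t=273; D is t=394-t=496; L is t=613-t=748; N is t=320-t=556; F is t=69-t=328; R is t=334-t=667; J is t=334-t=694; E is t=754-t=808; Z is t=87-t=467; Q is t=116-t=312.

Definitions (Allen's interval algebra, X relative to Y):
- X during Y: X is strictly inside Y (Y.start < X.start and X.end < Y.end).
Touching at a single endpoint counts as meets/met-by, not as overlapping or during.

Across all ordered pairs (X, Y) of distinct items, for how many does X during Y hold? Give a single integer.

5

Checking all 90 ordered pairs for relation 'during'; matching pairs in alphabetical order:
(D, J): D during J ✓
(D, N): D during N ✓
(D, R): D during R ✓
(Q, F): Q during F ✓
(Q, Z): Q during Z ✓
Count: 5.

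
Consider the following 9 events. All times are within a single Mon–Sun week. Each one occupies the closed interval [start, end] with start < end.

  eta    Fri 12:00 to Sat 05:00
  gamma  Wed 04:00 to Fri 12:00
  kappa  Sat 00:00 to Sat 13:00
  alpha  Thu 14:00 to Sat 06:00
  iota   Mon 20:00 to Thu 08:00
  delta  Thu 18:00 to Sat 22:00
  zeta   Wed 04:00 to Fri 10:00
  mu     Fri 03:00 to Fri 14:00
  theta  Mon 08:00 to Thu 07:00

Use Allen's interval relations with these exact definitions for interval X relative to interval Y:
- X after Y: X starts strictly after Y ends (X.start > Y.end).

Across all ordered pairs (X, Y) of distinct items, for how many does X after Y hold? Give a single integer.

Checking all 72 ordered pairs for relation 'after'; matching pairs in alphabetical order:
(alpha, iota): alpha after iota ✓
(alpha, theta): alpha after theta ✓
(delta, iota): delta after iota ✓
(delta, theta): delta after theta ✓
(eta, iota): eta after iota ✓
(eta, theta): eta after theta ✓
(eta, zeta): eta after zeta ✓
(kappa, gamma): kappa after gamma ✓
(kappa, iota): kappa after iota ✓
(kappa, mu): kappa after mu ✓
(kappa, theta): kappa after theta ✓
(kappa, zeta): kappa after zeta ✓
(mu, iota): mu after iota ✓
(mu, theta): mu after theta ✓
Count: 14.

14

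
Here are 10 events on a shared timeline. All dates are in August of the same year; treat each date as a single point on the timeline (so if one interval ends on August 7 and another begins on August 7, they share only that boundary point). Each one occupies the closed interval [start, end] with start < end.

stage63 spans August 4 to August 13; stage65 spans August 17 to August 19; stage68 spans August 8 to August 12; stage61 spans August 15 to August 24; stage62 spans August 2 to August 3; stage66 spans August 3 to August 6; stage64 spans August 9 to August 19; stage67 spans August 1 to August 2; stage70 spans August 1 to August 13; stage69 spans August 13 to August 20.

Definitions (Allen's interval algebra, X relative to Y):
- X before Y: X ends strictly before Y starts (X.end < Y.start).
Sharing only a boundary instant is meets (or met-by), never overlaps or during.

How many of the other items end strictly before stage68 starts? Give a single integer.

3

Target stage68 = [August 8, August 12].
stage61 [August 15, August 24] → after → no.
stage62 [August 2, August 3] → before → counts.
stage63 [August 4, August 13] → contains → no.
stage64 [August 9, August 19] → overlapped-by → no.
stage65 [August 17, August 19] → after → no.
stage66 [August 3, August 6] → before → counts.
stage67 [August 1, August 2] → before → counts.
stage69 [August 13, August 20] → after → no.
stage70 [August 1, August 13] → contains → no.
Total: 3.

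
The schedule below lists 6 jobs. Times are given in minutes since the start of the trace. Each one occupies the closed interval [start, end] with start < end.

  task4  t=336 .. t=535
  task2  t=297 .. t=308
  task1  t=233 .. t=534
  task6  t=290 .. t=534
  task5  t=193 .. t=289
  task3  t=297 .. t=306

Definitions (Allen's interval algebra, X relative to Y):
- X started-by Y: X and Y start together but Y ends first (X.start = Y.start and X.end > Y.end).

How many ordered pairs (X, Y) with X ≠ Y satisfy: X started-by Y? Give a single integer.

1

Checking all 30 ordered pairs for relation 'started-by'; matching pairs in alphabetical order:
(task2, task3): task2 started-by task3 ✓
Count: 1.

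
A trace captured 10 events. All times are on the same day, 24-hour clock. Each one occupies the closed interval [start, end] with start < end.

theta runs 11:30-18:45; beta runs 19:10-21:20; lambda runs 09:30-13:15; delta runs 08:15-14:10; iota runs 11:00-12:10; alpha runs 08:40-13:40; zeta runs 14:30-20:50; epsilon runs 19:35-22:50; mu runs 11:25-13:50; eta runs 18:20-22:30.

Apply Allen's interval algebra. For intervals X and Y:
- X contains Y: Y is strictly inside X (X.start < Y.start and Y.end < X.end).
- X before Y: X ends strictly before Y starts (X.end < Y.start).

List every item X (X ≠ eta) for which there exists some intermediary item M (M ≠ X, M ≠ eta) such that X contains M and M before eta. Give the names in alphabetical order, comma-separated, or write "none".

alpha, delta, lambda

Target eta = [18:20, 22:30].
Intermediaries M with M before eta: alpha, delta, iota, lambda, mu.
Via alpha — items with X contains alpha: delta.
Via delta — items with X contains delta: none.
Via iota — items with X contains iota: alpha, delta, lambda.
Via lambda — items with X contains lambda: alpha, delta.
Via mu — items with X contains mu: delta.
Union: alpha, delta, lambda.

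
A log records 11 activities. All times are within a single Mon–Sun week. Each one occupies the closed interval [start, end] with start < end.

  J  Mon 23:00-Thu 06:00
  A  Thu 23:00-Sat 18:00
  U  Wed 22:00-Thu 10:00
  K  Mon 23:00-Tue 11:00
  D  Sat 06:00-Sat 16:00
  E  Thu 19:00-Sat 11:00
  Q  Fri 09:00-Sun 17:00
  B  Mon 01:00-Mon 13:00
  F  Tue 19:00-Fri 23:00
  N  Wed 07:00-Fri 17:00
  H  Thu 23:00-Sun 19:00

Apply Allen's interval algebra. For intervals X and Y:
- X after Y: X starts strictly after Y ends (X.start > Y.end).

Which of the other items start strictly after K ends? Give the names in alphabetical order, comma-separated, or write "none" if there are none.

Target K = [Mon 23:00, Tue 11:00].
A [Thu 23:00, Sat 18:00] → after → yes.
B [Mon 01:00, Mon 13:00] → before → no.
D [Sat 06:00, Sat 16:00] → after → yes.
E [Thu 19:00, Sat 11:00] → after → yes.
F [Tue 19:00, Fri 23:00] → after → yes.
H [Thu 23:00, Sun 19:00] → after → yes.
J [Mon 23:00, Thu 06:00] → started-by → no.
N [Wed 07:00, Fri 17:00] → after → yes.
Q [Fri 09:00, Sun 17:00] → after → yes.
U [Wed 22:00, Thu 10:00] → after → yes.
Result: A, D, E, F, H, N, Q, U.

A, D, E, F, H, N, Q, U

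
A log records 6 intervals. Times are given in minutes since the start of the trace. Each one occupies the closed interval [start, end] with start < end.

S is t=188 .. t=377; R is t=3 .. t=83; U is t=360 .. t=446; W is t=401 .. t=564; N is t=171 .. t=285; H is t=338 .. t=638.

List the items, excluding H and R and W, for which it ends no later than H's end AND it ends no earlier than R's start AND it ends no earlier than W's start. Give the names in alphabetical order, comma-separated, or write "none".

U

Conditions: its end is no later than H's end (X.end <= t=638) AND its end is no earlier than R's start (X.end >= t=3) AND its end is no earlier than W's start (X.end >= t=401).
N: end t=285 <= t=638? ✓; end t=285 >= t=3? ✓; end t=285 >= t=401? ✗ → no.
S: end t=377 <= t=638? ✓; end t=377 >= t=3? ✓; end t=377 >= t=401? ✗ → no.
U: end t=446 <= t=638? ✓; end t=446 >= t=3? ✓; end t=446 >= t=401? ✓ → yes.
Result: U.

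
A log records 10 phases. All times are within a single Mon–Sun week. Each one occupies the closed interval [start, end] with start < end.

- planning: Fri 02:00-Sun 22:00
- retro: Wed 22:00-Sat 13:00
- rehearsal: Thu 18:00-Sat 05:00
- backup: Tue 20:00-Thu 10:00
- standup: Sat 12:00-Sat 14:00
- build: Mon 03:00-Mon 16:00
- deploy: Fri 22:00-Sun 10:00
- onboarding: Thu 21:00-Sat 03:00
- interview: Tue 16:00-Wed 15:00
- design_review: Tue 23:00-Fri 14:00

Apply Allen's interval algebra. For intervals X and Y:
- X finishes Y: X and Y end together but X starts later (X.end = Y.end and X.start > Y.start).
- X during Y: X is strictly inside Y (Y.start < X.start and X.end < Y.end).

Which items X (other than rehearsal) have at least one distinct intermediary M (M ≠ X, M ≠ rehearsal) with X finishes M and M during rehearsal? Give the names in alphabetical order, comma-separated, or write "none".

none

Target rehearsal = [Thu 18:00, Sat 05:00].
Intermediaries M with M during rehearsal: onboarding.
Via onboarding — items with X finishes onboarding: none.
Union: none.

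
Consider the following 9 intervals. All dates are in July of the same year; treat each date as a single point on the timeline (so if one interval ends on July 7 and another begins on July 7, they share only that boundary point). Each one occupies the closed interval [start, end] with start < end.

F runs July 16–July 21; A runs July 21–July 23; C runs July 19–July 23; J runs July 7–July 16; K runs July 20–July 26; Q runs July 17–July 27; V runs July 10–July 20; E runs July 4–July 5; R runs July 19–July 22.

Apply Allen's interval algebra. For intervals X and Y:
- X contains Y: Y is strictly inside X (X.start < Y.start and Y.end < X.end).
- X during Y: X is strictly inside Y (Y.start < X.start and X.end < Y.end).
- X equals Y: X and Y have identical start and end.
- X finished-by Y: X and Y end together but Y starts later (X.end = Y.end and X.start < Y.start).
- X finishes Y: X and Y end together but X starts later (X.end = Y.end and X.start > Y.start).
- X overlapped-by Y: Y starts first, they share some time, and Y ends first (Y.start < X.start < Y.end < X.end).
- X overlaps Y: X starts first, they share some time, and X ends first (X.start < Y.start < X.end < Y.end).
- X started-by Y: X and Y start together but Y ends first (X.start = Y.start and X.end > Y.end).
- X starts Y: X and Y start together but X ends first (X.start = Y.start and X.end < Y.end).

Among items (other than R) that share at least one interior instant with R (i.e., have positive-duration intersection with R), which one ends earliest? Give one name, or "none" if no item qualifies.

V

Target R = [July 19, July 22].
A [July 21, July 23] → overlapped-by → candidate.
C [July 19, July 23] → started-by → candidate.
E [July 4, July 5] → before → excluded.
F [July 16, July 21] → overlaps → candidate.
J [July 7, July 16] → before → excluded.
K [July 20, July 26] → overlapped-by → candidate.
Q [July 17, July 27] → contains → candidate.
V [July 10, July 20] → overlaps → candidate.
Among candidates, earliest end is July 20 → V.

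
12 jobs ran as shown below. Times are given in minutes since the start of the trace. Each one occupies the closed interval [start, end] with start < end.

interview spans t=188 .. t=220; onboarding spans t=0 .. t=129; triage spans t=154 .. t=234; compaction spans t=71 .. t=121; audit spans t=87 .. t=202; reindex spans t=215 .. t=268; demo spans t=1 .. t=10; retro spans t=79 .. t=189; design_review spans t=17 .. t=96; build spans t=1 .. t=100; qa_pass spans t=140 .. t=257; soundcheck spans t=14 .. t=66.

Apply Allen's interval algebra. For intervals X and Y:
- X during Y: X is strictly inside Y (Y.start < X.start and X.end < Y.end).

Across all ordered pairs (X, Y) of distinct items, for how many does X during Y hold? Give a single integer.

Checking all 132 ordered pairs for relation 'during'; matching pairs in alphabetical order:
(build, onboarding): build during onboarding ✓
(compaction, onboarding): compaction during onboarding ✓
(demo, onboarding): demo during onboarding ✓
(design_review, build): design_review during build ✓
(design_review, onboarding): design_review during onboarding ✓
(interview, qa_pass): interview during qa_pass ✓
(interview, triage): interview during triage ✓
(soundcheck, build): soundcheck during build ✓
(soundcheck, onboarding): soundcheck during onboarding ✓
(triage, qa_pass): triage during qa_pass ✓
Count: 10.

10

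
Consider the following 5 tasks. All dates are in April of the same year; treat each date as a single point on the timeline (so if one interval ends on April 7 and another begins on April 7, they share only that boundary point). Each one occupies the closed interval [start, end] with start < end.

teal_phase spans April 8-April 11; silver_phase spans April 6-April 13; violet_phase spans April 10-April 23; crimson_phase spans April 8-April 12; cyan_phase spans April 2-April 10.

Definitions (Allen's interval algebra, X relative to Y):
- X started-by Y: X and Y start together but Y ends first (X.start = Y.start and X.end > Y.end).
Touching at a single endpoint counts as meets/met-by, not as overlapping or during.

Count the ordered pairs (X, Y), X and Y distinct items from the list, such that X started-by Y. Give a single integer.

Checking all 20 ordered pairs for relation 'started-by'; matching pairs in alphabetical order:
(crimson_phase, teal_phase): crimson_phase started-by teal_phase ✓
Count: 1.

1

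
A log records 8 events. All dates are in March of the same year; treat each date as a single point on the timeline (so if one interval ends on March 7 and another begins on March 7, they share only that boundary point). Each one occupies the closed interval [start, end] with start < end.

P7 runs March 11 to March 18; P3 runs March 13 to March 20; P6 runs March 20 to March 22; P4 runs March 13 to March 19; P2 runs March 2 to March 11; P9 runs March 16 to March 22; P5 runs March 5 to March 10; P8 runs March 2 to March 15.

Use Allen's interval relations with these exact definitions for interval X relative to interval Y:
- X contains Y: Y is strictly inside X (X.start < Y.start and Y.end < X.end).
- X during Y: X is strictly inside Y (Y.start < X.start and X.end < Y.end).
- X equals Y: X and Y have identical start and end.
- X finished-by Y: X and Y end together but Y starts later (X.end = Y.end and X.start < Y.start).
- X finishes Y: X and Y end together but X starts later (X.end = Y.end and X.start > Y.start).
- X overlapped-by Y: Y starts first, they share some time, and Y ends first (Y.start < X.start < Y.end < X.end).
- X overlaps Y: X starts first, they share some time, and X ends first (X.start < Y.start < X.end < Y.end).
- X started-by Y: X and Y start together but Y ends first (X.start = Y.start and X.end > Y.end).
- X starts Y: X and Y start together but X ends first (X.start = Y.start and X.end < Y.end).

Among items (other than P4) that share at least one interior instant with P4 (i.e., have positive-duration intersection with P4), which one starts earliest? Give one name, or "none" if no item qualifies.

P8

Target P4 = [March 13, March 19].
P2 [March 2, March 11] → before → excluded.
P3 [March 13, March 20] → started-by → candidate.
P5 [March 5, March 10] → before → excluded.
P6 [March 20, March 22] → after → excluded.
P7 [March 11, March 18] → overlaps → candidate.
P8 [March 2, March 15] → overlaps → candidate.
P9 [March 16, March 22] → overlapped-by → candidate.
Among candidates, earliest start is March 2 → P8.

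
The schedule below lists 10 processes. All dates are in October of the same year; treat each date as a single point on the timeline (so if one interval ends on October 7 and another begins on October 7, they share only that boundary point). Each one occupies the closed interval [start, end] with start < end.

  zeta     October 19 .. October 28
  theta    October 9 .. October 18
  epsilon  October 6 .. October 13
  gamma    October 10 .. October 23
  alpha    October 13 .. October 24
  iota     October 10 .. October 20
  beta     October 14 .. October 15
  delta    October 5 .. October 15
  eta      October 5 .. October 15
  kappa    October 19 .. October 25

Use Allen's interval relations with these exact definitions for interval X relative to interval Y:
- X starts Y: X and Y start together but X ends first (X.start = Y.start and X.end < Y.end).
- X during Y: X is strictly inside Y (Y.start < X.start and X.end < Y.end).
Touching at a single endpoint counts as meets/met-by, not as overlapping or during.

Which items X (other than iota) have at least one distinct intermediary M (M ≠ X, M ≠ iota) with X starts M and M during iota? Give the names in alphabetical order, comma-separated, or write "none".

Target iota = [October 10, October 20].
Intermediaries M with M during iota: beta.
Via beta — items with X starts beta: none.
Union: none.

none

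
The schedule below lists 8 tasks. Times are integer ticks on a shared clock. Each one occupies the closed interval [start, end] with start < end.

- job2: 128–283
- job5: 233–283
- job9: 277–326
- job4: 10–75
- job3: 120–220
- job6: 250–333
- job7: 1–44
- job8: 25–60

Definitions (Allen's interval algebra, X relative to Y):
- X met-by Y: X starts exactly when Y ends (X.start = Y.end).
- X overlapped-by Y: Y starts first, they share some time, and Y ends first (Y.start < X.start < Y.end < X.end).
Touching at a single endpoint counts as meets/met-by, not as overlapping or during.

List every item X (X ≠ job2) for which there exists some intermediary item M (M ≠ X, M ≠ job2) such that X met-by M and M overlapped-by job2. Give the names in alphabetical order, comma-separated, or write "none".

none

Target job2 = [128, 283].
Intermediaries M with M overlapped-by job2: job6, job9.
Via job6 — items with X met-by job6: none.
Via job9 — items with X met-by job9: none.
Union: none.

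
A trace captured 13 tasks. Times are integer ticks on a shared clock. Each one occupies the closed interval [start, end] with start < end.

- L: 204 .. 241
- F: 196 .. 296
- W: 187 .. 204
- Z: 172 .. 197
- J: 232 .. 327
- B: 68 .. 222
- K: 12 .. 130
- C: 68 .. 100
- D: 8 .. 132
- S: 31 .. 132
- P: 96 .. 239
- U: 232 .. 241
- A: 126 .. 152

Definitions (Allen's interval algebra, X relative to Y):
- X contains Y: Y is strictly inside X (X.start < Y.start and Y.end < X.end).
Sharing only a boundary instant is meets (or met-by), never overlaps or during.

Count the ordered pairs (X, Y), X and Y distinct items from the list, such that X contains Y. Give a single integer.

Checking all 156 ordered pairs for relation 'contains'; matching pairs in alphabetical order:
(B, A): B contains A ✓
(B, W): B contains W ✓
(B, Z): B contains Z ✓
(D, C): D contains C ✓
(D, K): D contains K ✓
(F, L): F contains L ✓
(F, U): F contains U ✓
(K, C): K contains C ✓
(P, A): P contains A ✓
(P, W): P contains W ✓
(P, Z): P contains Z ✓
(S, C): S contains C ✓
Count: 12.

12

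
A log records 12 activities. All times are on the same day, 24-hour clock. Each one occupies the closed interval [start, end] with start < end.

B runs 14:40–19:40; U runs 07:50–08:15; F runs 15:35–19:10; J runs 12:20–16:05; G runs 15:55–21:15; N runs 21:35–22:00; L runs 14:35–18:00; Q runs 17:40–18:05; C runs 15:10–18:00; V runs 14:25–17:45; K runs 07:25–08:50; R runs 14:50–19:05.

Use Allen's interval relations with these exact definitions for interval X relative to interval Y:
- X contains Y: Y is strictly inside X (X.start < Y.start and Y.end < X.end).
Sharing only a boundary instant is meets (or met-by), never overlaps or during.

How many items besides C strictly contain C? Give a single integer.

Target C = [15:10, 18:00].
B [14:40, 19:40] → contains → counts.
F [15:35, 19:10] → overlapped-by → no.
G [15:55, 21:15] → overlapped-by → no.
J [12:20, 16:05] → overlaps → no.
K [07:25, 08:50] → before → no.
L [14:35, 18:00] → finished-by → no.
N [21:35, 22:00] → after → no.
Q [17:40, 18:05] → overlapped-by → no.
R [14:50, 19:05] → contains → counts.
U [07:50, 08:15] → before → no.
V [14:25, 17:45] → overlaps → no.
Total: 2.

2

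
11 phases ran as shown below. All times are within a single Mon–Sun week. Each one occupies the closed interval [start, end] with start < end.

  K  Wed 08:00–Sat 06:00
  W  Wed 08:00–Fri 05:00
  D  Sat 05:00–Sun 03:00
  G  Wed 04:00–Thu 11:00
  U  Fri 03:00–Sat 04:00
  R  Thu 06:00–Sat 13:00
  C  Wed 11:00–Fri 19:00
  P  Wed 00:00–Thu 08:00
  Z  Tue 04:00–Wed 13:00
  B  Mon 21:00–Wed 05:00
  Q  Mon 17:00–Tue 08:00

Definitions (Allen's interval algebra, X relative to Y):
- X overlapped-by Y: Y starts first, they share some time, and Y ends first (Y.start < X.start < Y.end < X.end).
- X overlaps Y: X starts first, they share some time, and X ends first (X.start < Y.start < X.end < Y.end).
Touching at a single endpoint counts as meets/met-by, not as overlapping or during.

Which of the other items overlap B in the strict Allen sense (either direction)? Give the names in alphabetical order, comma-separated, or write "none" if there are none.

Target B = [Mon 21:00, Wed 05:00].
C [Wed 11:00, Fri 19:00] → after → no.
D [Sat 05:00, Sun 03:00] → after → no.
G [Wed 04:00, Thu 11:00] → overlapped-by → yes.
K [Wed 08:00, Sat 06:00] → after → no.
P [Wed 00:00, Thu 08:00] → overlapped-by → yes.
Q [Mon 17:00, Tue 08:00] → overlaps → yes.
R [Thu 06:00, Sat 13:00] → after → no.
U [Fri 03:00, Sat 04:00] → after → no.
W [Wed 08:00, Fri 05:00] → after → no.
Z [Tue 04:00, Wed 13:00] → overlapped-by → yes.
Result: G, P, Q, Z.

G, P, Q, Z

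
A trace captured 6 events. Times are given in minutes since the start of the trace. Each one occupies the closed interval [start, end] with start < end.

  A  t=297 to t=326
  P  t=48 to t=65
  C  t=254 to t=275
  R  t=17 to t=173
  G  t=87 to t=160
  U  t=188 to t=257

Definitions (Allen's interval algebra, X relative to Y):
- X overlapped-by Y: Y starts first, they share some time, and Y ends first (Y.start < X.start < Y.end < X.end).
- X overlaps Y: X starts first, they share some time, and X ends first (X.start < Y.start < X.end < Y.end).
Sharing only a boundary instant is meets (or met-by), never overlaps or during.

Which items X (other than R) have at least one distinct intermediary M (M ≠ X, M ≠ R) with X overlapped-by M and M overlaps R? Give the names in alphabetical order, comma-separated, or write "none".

none

Target R = [t=17, t=173].
Intermediaries M with M overlaps R: none.
Union: none.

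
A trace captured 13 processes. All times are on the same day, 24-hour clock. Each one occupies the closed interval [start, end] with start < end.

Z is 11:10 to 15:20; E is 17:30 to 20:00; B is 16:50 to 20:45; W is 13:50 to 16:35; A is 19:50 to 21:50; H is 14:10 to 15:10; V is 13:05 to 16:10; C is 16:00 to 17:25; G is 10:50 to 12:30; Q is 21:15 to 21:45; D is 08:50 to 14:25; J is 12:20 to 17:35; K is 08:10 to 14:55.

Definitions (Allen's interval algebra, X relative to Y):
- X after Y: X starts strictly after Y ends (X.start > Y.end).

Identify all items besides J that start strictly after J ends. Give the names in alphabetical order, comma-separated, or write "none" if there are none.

Target J = [12:20, 17:35].
A [19:50, 21:50] → after → yes.
B [16:50, 20:45] → overlapped-by → no.
C [16:00, 17:25] → during → no.
D [08:50, 14:25] → overlaps → no.
E [17:30, 20:00] → overlapped-by → no.
G [10:50, 12:30] → overlaps → no.
H [14:10, 15:10] → during → no.
K [08:10, 14:55] → overlaps → no.
Q [21:15, 21:45] → after → yes.
V [13:05, 16:10] → during → no.
W [13:50, 16:35] → during → no.
Z [11:10, 15:20] → overlaps → no.
Result: A, Q.

A, Q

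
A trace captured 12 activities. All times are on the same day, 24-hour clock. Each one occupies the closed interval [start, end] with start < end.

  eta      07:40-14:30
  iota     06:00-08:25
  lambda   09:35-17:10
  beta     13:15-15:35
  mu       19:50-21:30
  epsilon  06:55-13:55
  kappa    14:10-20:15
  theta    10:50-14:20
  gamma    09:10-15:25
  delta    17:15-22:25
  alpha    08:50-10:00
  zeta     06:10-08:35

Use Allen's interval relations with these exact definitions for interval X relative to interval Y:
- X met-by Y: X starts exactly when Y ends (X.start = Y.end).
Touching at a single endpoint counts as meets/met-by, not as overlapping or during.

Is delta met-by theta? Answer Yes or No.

No

delta = [17:15, 22:25], theta = [10:50, 14:20].
Actual relation of delta to theta: after.
Asked whether 'met-by' holds → No.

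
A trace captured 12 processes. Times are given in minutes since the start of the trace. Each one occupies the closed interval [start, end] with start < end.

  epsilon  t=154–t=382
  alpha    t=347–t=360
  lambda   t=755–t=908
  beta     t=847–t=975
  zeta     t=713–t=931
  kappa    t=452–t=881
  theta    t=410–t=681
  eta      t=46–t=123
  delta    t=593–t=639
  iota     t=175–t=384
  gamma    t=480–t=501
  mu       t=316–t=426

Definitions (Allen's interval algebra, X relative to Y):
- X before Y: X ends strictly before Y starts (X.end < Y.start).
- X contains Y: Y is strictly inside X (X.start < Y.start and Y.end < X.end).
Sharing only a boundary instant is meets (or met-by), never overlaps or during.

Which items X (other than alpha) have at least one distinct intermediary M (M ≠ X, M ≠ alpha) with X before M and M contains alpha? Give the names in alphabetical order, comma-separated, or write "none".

eta

Target alpha = [t=347, t=360].
Intermediaries M with M contains alpha: epsilon, iota, mu.
Via epsilon — items with X before epsilon: eta.
Via iota — items with X before iota: eta.
Via mu — items with X before mu: eta.
Union: eta.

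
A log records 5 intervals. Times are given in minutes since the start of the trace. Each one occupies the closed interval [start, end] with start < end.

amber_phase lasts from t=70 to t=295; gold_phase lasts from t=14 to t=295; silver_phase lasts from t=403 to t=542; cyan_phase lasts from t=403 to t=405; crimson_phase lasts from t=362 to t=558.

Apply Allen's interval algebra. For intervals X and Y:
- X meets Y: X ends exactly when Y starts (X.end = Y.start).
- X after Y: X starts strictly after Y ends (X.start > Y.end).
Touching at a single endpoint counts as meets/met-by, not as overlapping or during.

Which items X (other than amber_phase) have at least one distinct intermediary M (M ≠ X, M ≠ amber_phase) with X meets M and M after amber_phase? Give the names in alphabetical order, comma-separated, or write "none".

none

Target amber_phase = [t=70, t=295].
Intermediaries M with M after amber_phase: crimson_phase, cyan_phase, silver_phase.
Via crimson_phase — items with X meets crimson_phase: none.
Via cyan_phase — items with X meets cyan_phase: none.
Via silver_phase — items with X meets silver_phase: none.
Union: none.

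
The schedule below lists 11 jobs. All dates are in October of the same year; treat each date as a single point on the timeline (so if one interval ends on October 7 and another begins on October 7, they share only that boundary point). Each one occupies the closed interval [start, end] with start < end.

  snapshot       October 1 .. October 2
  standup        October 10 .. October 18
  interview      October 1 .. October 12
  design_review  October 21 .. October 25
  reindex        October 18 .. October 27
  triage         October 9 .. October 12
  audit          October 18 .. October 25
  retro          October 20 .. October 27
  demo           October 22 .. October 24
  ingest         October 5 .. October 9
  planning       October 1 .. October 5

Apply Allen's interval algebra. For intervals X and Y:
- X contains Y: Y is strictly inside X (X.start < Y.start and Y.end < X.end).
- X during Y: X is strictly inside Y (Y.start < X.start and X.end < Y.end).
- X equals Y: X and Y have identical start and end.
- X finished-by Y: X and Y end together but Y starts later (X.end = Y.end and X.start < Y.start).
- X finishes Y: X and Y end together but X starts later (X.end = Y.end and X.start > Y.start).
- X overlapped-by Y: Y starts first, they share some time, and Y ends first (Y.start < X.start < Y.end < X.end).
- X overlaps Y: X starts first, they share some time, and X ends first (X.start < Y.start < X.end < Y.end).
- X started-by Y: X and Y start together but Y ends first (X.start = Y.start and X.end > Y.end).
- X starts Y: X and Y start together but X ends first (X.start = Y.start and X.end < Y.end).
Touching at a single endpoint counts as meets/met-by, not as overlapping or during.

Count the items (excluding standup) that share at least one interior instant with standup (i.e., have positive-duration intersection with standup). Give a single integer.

2

Target standup = [October 10, October 18].
audit [October 18, October 25] → met-by → no.
demo [October 22, October 24] → after → no.
design_review [October 21, October 25] → after → no.
ingest [October 5, October 9] → before → no.
interview [October 1, October 12] → overlaps → counts.
planning [October 1, October 5] → before → no.
reindex [October 18, October 27] → met-by → no.
retro [October 20, October 27] → after → no.
snapshot [October 1, October 2] → before → no.
triage [October 9, October 12] → overlaps → counts.
Total: 2.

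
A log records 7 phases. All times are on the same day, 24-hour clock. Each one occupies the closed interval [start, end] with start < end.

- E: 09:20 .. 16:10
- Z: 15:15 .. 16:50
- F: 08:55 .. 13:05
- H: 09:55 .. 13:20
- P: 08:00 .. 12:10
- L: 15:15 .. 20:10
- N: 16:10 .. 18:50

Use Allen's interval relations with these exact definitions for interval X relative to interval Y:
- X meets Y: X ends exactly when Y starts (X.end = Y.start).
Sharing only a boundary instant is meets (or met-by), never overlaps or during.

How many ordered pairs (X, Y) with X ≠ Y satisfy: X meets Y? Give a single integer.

Checking all 42 ordered pairs for relation 'meets'; matching pairs in alphabetical order:
(E, N): E meets N ✓
Count: 1.

1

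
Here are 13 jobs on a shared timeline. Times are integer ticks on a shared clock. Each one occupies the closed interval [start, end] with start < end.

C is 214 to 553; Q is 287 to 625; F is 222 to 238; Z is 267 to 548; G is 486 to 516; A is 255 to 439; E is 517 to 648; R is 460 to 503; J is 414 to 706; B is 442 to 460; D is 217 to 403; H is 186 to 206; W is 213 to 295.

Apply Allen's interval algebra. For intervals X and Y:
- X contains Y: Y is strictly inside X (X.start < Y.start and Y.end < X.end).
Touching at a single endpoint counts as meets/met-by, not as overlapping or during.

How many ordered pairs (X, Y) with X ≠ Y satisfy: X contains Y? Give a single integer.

19

Checking all 156 ordered pairs for relation 'contains'; matching pairs in alphabetical order:
(C, A): C contains A ✓
(C, B): C contains B ✓
(C, D): C contains D ✓
(C, F): C contains F ✓
(C, G): C contains G ✓
(C, R): C contains R ✓
(C, Z): C contains Z ✓
(D, F): D contains F ✓
(J, B): J contains B ✓
(J, E): J contains E ✓
(J, G): J contains G ✓
(J, R): J contains R ✓
(Q, B): Q contains B ✓
(Q, G): Q contains G ✓
(Q, R): Q contains R ✓
(W, F): W contains F ✓
(Z, B): Z contains B ✓
(Z, G): Z contains G ✓
(Z, R): Z contains R ✓
Count: 19.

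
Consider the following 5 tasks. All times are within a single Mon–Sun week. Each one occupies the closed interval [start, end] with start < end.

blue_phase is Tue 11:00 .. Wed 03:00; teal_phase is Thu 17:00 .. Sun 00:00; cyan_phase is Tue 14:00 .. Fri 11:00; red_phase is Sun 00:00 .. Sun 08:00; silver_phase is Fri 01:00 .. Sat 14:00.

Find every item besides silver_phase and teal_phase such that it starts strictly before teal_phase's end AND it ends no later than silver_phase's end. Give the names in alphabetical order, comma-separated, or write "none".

Conditions: its start is strictly before teal_phase's end (X.start < Sun 00:00) AND its end is no later than silver_phase's end (X.end <= Sat 14:00).
blue_phase: start Tue 11:00 < Sun 00:00? ✓; end Wed 03:00 <= Sat 14:00? ✓ → yes.
cyan_phase: start Tue 14:00 < Sun 00:00? ✓; end Fri 11:00 <= Sat 14:00? ✓ → yes.
red_phase: start Sun 00:00 < Sun 00:00? ✗; end Sun 08:00 <= Sat 14:00? ✗ → no.
Result: blue_phase, cyan_phase.

blue_phase, cyan_phase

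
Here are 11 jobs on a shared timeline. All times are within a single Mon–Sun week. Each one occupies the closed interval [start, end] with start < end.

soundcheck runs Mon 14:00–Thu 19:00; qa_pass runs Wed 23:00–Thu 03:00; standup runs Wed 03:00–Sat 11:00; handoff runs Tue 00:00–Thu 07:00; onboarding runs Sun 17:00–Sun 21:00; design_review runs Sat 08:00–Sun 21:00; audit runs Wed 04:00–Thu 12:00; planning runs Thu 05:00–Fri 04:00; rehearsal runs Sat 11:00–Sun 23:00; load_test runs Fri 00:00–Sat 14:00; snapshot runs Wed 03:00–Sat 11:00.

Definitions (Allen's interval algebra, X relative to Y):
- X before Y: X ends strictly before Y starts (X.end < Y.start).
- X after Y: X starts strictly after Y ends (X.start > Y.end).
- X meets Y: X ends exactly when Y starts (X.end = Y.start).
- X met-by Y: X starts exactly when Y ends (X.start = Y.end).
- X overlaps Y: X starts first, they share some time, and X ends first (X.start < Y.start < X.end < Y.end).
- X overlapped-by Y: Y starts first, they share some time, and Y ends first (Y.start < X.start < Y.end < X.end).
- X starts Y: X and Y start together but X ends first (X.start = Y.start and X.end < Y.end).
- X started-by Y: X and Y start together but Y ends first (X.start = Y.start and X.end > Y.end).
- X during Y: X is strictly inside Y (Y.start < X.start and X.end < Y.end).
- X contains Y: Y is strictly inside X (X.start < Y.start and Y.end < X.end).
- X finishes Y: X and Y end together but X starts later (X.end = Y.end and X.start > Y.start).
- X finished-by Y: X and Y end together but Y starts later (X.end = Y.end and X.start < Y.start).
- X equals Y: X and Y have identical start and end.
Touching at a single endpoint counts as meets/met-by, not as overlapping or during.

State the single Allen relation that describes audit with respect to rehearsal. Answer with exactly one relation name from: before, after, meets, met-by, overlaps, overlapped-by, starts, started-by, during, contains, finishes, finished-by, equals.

audit = [Wed 04:00, Thu 12:00]; rehearsal = [Sat 11:00, Sun 23:00].
Compare endpoints: audit.start < rehearsal.start, audit.start < rehearsal.end, audit.end < rehearsal.start, audit.end < rehearsal.end.
That pattern is 'before'.

before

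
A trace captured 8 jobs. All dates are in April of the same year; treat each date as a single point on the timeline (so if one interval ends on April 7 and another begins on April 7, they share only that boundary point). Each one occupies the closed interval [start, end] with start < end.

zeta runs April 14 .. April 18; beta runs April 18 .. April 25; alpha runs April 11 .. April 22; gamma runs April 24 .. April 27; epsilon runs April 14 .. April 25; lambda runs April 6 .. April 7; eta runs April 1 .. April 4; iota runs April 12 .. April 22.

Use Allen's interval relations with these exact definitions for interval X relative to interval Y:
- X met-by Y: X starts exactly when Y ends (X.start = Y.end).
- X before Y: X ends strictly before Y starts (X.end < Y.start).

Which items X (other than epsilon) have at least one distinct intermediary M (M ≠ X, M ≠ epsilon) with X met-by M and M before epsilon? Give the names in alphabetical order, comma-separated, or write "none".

Target epsilon = [April 14, April 25].
Intermediaries M with M before epsilon: eta, lambda.
Via eta — items with X met-by eta: none.
Via lambda — items with X met-by lambda: none.
Union: none.

none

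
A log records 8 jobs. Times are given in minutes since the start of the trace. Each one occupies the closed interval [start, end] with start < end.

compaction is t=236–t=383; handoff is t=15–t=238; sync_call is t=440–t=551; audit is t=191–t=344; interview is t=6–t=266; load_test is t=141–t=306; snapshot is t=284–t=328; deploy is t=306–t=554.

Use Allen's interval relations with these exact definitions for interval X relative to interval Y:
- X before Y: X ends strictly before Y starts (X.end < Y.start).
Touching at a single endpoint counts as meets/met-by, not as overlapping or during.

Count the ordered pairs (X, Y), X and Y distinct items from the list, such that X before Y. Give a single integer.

Checking all 56 ordered pairs for relation 'before'; matching pairs in alphabetical order:
(audit, sync_call): audit before sync_call ✓
(compaction, sync_call): compaction before sync_call ✓
(handoff, deploy): handoff before deploy ✓
(handoff, snapshot): handoff before snapshot ✓
(handoff, sync_call): handoff before sync_call ✓
(interview, deploy): interview before deploy ✓
(interview, snapshot): interview before snapshot ✓
(interview, sync_call): interview before sync_call ✓
(load_test, sync_call): load_test before sync_call ✓
(snapshot, sync_call): snapshot before sync_call ✓
Count: 10.

10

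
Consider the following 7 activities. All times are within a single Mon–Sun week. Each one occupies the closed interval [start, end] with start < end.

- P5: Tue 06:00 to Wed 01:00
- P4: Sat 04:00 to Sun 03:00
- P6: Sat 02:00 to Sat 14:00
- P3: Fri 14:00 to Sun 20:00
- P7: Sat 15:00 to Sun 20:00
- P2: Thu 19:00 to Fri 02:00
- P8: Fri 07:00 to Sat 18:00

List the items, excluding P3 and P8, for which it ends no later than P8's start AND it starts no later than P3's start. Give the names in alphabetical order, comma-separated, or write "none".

P2, P5

Conditions: its end is no later than P8's start (X.end <= Fri 07:00) AND its start is no later than P3's start (X.start <= Fri 14:00).
P2: end Fri 02:00 <= Fri 07:00? ✓; start Thu 19:00 <= Fri 14:00? ✓ → yes.
P4: end Sun 03:00 <= Fri 07:00? ✗; start Sat 04:00 <= Fri 14:00? ✗ → no.
P5: end Wed 01:00 <= Fri 07:00? ✓; start Tue 06:00 <= Fri 14:00? ✓ → yes.
P6: end Sat 14:00 <= Fri 07:00? ✗; start Sat 02:00 <= Fri 14:00? ✗ → no.
P7: end Sun 20:00 <= Fri 07:00? ✗; start Sat 15:00 <= Fri 14:00? ✗ → no.
Result: P2, P5.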